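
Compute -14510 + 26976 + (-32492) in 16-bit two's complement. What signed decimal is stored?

-14510 + 26976 = 12466 (0011000010110010)
12466 + (-32492) = -20026 (1011000111000110)

-20026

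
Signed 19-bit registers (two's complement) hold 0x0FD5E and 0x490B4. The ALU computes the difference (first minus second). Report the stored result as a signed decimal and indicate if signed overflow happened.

-234326; overflow

0x0FD5E = 0001111110101011110 = 64862 (signed)
0x490B4 = 1001001000010110100 = -225100 (signed)
Subtract via negate-and-add: invert 1001001000010110100 + 1 = 0110110111101001100 (i.e. 225100).
  0001111110101011110
+ 0110110111101001100
= 1000110110010101010
Result 1000110110010101010: MSB = 1 → 289962 − 524288 = -234326.
Both addends (after negating the subtrahend) are non-negative but the stored result is negative: signed overflow. The true value 64862 − (-225100) = 289962 lies outside [-262144, 262143].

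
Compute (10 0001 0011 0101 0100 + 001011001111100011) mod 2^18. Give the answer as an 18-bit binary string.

101100011100110111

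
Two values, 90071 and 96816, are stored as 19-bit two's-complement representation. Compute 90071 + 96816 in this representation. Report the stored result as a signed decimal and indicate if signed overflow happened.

186887; no overflow

90071 → 0010101111111010111
96816 → 0010111101000110000
  0010101111111010111
+ 0010111101000110000
= 0101101101000000111
Result 0101101101000000111: MSB = 0 → value 186887.
Both addends are non-negative and so is the stored result: no signed overflow.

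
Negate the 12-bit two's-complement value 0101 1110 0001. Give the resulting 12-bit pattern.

101000011111

Invert: 101000011110. Add 1: 101000011111.
Check: 010111100001 = 1505, 101000011111 = -1505.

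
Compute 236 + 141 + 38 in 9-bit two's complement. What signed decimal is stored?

-97

236 + 141 = 377 → wraps to -135 (101111001)
-135 + 38 = -97 (110011111)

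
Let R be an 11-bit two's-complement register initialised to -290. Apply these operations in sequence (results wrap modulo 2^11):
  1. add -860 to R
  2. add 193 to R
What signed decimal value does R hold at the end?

-957

Start: R = -290 = 11011011110.
R = -290 + (-860) = -1150; wraps to 898 = 01110000010
R = 898 + 193 = 1091; wraps to -957 = 10001000011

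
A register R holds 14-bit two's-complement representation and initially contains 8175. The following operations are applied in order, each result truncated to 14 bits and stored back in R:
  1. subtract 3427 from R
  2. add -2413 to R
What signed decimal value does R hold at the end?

2335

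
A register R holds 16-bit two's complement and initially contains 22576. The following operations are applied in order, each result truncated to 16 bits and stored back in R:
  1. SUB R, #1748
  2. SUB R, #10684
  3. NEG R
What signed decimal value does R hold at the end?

Start: R = 22576 = 0101100000110000.
R = 22576 − 1748 = 20828 = 0101000101011100
R = 20828 − 10684 = 10144 = 0010011110100000
R = −(10144) = -10144 = 1101100001100000

-10144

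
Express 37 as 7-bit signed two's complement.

37 is non-negative, so write it directly in 7 bits: 0100101.

0100101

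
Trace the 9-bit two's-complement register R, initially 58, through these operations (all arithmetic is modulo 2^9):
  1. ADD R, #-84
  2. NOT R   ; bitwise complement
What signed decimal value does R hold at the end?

25

Start: R = 58 = 000111010.
R = 58 + (-84) = -26 = 111100110
R = NOT 111100110 = 000011001 = 25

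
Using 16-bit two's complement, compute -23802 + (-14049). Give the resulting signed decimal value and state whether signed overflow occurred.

27685; overflow

-23802 → 1010001100000110
-14049 → 1100100100011111
  1010001100000110
+ 1100100100011111
= 0110110000100101  (discard carry-out 1)
Result 0110110000100101: MSB = 0 → value 27685.
Both addends are negative but the stored result is non-negative: signed overflow. The true value -23802 + (-14049) = -37851 lies outside [-32768, 32767].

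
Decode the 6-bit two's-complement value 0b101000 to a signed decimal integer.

-24

MSB is 1, so the value is negative.
Unsigned reading: 40. Subtract 2^6 = 64: 40 − 64 = -24.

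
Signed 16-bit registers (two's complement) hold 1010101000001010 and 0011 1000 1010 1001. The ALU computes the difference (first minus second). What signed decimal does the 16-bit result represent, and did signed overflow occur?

1010101000001010 = -22006 (signed)
0011 1000 1010 1001 → 0011100010101001 = 14505 (signed)
Subtract via negate-and-add: invert 0011100010101001 + 1 = 1100011101010111 (i.e. -14505).
  1010101000001010
+ 1100011101010111
= 0111000101100001  (discard carry-out 1)
Result 0111000101100001: MSB = 0 → value 29025.
Both addends (after negating the subtrahend) are negative but the stored result is non-negative: signed overflow. The true value -22006 − 14505 = -36511 lies outside [-32768, 32767].

29025; overflow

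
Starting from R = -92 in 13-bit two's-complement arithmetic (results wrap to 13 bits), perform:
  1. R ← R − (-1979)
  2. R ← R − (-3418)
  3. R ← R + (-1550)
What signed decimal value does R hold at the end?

Start: R = -92 = 1111110100100.
R = -92 − (-1979) = 1887 = 0011101011111
R = 1887 − (-3418) = 5305; wraps to -2887 = 1010010111001
R = -2887 + (-1550) = -4437; wraps to 3755 = 0111010101011

3755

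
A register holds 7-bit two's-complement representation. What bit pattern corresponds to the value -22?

|-22| = 22 = 0010110 in 7 bits.
Invert the bits: 1101001. Add 1: 1101010.

1101010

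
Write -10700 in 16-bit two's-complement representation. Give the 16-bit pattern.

|-10700| = 10700 = 0010100111001100 in 16 bits.
Invert the bits: 1101011000110011. Add 1: 1101011000110100.

1101011000110100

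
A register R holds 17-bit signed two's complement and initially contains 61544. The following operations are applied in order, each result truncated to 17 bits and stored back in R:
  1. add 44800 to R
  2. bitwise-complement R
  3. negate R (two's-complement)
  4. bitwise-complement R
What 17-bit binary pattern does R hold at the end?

Start: R = 61544 = 01111000001101000.
R = 61544 + 44800 = 106344; wraps to -24728 = 11001111101101000
R = NOT 11001111101101000 = 00110000010010111 = 24727
R = −(24727) = -24727 = 11001111101101001
R = NOT 11001111101101001 = 00110000010010110 = 24726

00110000010010110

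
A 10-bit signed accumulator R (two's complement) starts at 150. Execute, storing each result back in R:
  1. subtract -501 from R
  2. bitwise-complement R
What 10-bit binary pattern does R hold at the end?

0101110100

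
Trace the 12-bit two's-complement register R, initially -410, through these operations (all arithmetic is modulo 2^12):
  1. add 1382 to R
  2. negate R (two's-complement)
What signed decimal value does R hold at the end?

Start: R = -410 = 111001100110.
R = -410 + 1382 = 972 = 001111001100
R = −(972) = -972 = 110000110100

-972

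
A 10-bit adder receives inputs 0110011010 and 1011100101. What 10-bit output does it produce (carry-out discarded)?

0001111111

  0110011010
+ 1011100101
= 0001111111  (discard carry-out 1)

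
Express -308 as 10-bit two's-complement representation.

1011001100

|-308| = 308 = 0100110100 in 10 bits.
Invert the bits: 1011001011. Add 1: 1011001100.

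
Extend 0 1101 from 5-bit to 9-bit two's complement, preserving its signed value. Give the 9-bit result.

000001101

MSB of 01101 is 0; replicate it into the new high bits.
0000|01101 → 000001101 (still 13).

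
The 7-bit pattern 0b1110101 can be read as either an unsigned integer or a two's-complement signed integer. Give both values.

Unsigned: 1110101 = 117.
Signed: MSB=1 → 117 − 128 = -11.

unsigned = 117, signed = -11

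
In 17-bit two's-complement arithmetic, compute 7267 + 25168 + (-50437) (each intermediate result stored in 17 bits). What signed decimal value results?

7267 + 25168 = 32435 (00111111010110011)
32435 + (-50437) = -18002 (11011100110101110)

-18002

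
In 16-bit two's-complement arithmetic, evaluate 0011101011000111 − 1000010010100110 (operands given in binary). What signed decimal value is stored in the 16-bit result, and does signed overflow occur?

-18911; overflow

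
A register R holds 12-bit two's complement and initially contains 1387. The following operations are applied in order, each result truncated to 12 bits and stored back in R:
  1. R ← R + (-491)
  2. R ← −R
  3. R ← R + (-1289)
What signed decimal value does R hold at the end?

1911

Start: R = 1387 = 010101101011.
R = 1387 + (-491) = 896 = 001110000000
R = −(896) = -896 = 110010000000
R = -896 + (-1289) = -2185; wraps to 1911 = 011101110111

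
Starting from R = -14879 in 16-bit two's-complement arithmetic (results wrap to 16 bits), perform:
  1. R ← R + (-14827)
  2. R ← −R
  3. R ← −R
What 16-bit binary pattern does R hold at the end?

1000101111110110

Start: R = -14879 = 1100010111100001.
R = -14879 + (-14827) = -29706 = 1000101111110110
R = −(-29706) = 29706 = 0111010000001010
R = −(29706) = -29706 = 1000101111110110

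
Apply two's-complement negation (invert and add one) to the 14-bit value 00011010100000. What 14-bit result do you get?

Invert: 11100101011111. Add 1: 11100101100000.
Check: 00011010100000 = 1696, 11100101100000 = -1696.

11100101100000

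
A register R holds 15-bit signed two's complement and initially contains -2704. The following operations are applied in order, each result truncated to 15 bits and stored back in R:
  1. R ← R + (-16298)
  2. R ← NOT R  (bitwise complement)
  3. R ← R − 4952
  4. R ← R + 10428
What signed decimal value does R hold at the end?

-8291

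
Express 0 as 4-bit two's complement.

0000

0 is non-negative, so write it directly in 4 bits: 0000.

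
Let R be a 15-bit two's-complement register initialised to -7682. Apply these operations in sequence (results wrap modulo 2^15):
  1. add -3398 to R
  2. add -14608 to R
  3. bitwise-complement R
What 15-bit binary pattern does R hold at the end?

Start: R = -7682 = 110000111111110.
R = -7682 + (-3398) = -11080 = 101010010111000
R = -11080 + (-14608) = -25688; wraps to 7080 = 001101110101000
R = NOT 001101110101000 = 110010001010111 = -7081

110010001010111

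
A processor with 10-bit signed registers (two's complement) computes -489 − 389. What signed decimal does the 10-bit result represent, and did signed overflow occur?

146; overflow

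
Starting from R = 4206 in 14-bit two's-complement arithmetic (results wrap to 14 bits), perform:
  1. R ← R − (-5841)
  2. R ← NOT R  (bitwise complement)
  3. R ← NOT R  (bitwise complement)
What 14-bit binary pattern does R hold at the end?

10011100111111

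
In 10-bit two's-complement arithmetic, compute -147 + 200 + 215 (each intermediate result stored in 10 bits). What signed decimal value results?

268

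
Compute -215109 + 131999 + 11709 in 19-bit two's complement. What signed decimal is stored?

-215109 + 131999 = -83110 (1101011101101011010)
-83110 + 11709 = -71401 (1101110100100010111)

-71401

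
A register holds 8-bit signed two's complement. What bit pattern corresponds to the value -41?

11010111

|-41| = 41 = 00101001 in 8 bits.
Invert the bits: 11010110. Add 1: 11010111.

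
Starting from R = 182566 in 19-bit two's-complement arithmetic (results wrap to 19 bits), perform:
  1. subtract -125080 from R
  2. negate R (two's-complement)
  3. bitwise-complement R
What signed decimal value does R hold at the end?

Start: R = 182566 = 0101100100100100110.
R = 182566 − (-125080) = 307646; wraps to -216642 = 1001011000110111110
R = −(-216642) = 216642 = 0110100111001000010
R = NOT 0110100111001000010 = 1001011000110111101 = -216643

-216643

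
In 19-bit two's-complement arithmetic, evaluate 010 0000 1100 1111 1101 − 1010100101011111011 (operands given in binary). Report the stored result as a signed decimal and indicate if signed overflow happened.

010 0000 1100 1111 1101 → 0100000110011111101 = 134397 (signed)
1010100101011111011 = -177413 (signed)
Subtract via negate-and-add: invert 1010100101011111011 + 1 = 0101011010100000101 (i.e. 177413).
  0100000110011111101
+ 0101011010100000101
= 1001100001000000010
Result 1001100001000000010: MSB = 1 → 311810 − 524288 = -212478.
Both addends (after negating the subtrahend) are non-negative but the stored result is negative: signed overflow. The true value 134397 − (-177413) = 311810 lies outside [-262144, 262143].

-212478; overflow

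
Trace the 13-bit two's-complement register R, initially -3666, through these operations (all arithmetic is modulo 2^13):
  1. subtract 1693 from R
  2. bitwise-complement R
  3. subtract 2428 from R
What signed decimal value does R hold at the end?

2930

Start: R = -3666 = 1000110101110.
R = -3666 − 1693 = -5359; wraps to 2833 = 0101100010001
R = NOT 0101100010001 = 1010011101110 = -2834
R = -2834 − 2428 = -5262; wraps to 2930 = 0101101110010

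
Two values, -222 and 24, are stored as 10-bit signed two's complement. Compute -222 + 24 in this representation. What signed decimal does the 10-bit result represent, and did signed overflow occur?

-222 → 1100100010
24 → 0000011000
  1100100010
+ 0000011000
= 1100111010
Result 1100111010: MSB = 1 → 826 − 1024 = -198.
Addends have opposite signs, so signed overflow cannot occur.

-198; no overflow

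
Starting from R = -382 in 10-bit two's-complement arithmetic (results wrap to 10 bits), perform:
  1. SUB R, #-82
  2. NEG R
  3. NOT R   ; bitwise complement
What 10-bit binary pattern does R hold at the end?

Start: R = -382 = 1010000010.
R = -382 − (-82) = -300 = 1011010100
R = −(-300) = 300 = 0100101100
R = NOT 0100101100 = 1011010011 = -301

1011010011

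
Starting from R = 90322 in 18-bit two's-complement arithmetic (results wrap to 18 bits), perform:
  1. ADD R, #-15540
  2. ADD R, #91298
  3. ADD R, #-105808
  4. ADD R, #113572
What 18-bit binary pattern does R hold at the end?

Start: R = 90322 = 010110000011010010.
R = 90322 + (-15540) = 74782 = 010010010000011110
R = 74782 + 91298 = 166080; wraps to -96064 = 101000100011000000
R = -96064 + (-105808) = -201872; wraps to 60272 = 001110101101110000
R = 60272 + 113572 = 173844; wraps to -88300 = 101010011100010100

101010011100010100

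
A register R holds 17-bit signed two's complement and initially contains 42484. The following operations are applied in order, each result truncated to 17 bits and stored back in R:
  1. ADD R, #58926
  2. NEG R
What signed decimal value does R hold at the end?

29662

Start: R = 42484 = 01010010111110100.
R = 42484 + 58926 = 101410; wraps to -29662 = 11000110000100010
R = −(-29662) = 29662 = 00111001111011110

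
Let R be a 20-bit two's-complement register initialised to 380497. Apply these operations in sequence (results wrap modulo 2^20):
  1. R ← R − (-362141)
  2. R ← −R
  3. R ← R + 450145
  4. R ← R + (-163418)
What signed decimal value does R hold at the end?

-455911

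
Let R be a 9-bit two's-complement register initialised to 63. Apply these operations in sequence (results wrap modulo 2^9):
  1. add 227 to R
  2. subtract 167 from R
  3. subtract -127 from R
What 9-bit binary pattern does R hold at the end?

011111010

Start: R = 63 = 000111111.
R = 63 + 227 = 290; wraps to -222 = 100100010
R = -222 − 167 = -389; wraps to 123 = 001111011
R = 123 − (-127) = 250 = 011111010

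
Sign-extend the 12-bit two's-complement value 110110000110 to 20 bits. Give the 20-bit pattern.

11111111110110000110

MSB of 110110000110 is 1; replicate it into the new high bits.
11111111|110110000110 → 11111111110110000110 (still -634).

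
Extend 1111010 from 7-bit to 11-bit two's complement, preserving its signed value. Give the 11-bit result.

11111111010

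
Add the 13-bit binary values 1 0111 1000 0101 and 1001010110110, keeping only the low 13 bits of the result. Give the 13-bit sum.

  1011110000101
+ 1001010110110
= 0101000111011  (discard carry-out 1)

0101000111011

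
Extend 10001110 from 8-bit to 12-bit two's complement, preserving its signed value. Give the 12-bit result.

MSB of 10001110 is 1; replicate it into the new high bits.
1111|10001110 → 111110001110 (still -114).

111110001110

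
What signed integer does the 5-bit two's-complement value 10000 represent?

-16

MSB is 1, so the value is negative.
Invert: 01111. Add 1: 10000 = 16. So the value is −16.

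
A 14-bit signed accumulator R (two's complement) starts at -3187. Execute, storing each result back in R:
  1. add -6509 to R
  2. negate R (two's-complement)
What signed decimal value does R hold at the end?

Start: R = -3187 = 11001110001101.
R = -3187 + (-6509) = -9696; wraps to 6688 = 01101000100000
R = −(6688) = -6688 = 10010111100000

-6688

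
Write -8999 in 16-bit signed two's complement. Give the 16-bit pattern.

1101110011011001

|-8999| = 8999 = 0010001100100111 in 16 bits.
Invert the bits: 1101110011011000. Add 1: 1101110011011001.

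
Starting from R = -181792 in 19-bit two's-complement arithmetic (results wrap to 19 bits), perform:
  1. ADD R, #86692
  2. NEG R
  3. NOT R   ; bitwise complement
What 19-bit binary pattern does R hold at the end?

1101000110010000011

Start: R = -181792 = 1010011100111100000.
R = -181792 + 86692 = -95100 = 1101000110010000100
R = −(-95100) = 95100 = 0010111001101111100
R = NOT 0010111001101111100 = 1101000110010000011 = -95101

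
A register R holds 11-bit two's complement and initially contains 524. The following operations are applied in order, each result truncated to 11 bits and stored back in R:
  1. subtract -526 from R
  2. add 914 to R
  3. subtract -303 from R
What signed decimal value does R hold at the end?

219

Start: R = 524 = 01000001100.
R = 524 − (-526) = 1050; wraps to -998 = 10000011010
R = -998 + 914 = -84 = 11110101100
R = -84 − (-303) = 219 = 00011011011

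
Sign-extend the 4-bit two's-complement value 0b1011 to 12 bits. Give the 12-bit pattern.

111111111011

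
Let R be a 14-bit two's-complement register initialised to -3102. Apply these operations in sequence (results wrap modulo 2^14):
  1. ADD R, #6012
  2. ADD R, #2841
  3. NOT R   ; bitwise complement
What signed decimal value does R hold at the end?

Start: R = -3102 = 11001111100010.
R = -3102 + 6012 = 2910 = 00101101011110
R = 2910 + 2841 = 5751 = 01011001110111
R = NOT 01011001110111 = 10100110001000 = -5752

-5752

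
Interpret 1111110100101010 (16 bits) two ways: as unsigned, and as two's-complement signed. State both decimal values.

unsigned = 64810, signed = -726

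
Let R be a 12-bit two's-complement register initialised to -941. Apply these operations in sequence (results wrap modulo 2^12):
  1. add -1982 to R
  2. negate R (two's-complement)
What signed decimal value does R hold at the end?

-1173

Start: R = -941 = 110001010011.
R = -941 + (-1982) = -2923; wraps to 1173 = 010010010101
R = −(1173) = -1173 = 101101101011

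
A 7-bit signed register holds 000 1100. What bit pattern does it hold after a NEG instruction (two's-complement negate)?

Invert: 1110011. Add 1: 1110100.
Check: 0001100 = 12, 1110100 = -12.

1110100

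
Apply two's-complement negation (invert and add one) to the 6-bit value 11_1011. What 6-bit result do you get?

000101

Invert: 000100. Add 1: 000101.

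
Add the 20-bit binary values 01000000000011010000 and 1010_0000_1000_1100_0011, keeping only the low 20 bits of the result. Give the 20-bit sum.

11100000100110010011

  01000000000011010000
+ 10100000100011000011
= 11100000100110010011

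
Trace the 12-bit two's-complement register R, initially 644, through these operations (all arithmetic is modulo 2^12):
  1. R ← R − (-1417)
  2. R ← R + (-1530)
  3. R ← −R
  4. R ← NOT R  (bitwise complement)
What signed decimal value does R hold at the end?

Start: R = 644 = 001010000100.
R = 644 − (-1417) = 2061; wraps to -2035 = 100000001101
R = -2035 + (-1530) = -3565; wraps to 531 = 001000010011
R = −(531) = -531 = 110111101101
R = NOT 110111101101 = 001000010010 = 530

530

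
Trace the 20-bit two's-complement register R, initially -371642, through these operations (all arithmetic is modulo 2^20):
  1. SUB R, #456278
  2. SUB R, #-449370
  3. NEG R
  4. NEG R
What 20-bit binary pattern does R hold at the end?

Start: R = -371642 = 10100101010001000110.
R = -371642 − 456278 = -827920; wraps to 220656 = 00110101110111110000
R = 220656 − (-449370) = 670026; wraps to -378550 = 10100011100101001010
R = −(-378550) = 378550 = 01011100011010110110
R = −(378550) = -378550 = 10100011100101001010

10100011100101001010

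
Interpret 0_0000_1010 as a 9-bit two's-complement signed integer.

10

MSB is 0, so the value is non-negative: 000001010 = 10.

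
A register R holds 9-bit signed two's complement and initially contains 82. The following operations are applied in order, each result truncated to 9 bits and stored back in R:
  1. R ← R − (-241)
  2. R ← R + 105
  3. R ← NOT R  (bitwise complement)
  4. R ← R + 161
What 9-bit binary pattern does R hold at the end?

Start: R = 82 = 001010010.
R = 82 − (-241) = 323; wraps to -189 = 101000011
R = -189 + 105 = -84 = 110101100
R = NOT 110101100 = 001010011 = 83
R = 83 + 161 = 244 = 011110100

011110100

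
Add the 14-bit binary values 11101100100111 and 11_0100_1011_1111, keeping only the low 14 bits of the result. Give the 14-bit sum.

10111111100110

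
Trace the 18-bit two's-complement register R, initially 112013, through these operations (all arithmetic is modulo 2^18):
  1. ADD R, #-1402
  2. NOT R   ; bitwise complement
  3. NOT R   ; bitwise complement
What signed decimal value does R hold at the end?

110611

Start: R = 112013 = 011011010110001101.
R = 112013 + (-1402) = 110611 = 011011000000010011
R = NOT 011011000000010011 = 100100111111101100 = -110612
R = NOT 100100111111101100 = 011011000000010011 = 110611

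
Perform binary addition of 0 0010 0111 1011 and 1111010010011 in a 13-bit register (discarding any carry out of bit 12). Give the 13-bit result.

0000100001110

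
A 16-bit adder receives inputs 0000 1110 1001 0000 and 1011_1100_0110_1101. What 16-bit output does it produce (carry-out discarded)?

1100101011111101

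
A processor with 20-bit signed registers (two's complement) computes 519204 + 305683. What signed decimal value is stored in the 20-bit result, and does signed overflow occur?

519204 → 01111110110000100100
305683 → 01001010101000010011
  01111110110000100100
+ 01001010101000010011
= 11001001011000110111
Result 11001001011000110111: MSB = 1 → 824887 − 1048576 = -223689.
Both addends are non-negative but the stored result is negative: signed overflow. The true value 519204 + 305683 = 824887 lies outside [-524288, 524287].

-223689; overflow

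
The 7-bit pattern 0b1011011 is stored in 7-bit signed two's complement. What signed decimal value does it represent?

MSB is 1, so the value is negative.
Invert: 0100100. Add 1: 0100101 = 37. So the value is −37.

-37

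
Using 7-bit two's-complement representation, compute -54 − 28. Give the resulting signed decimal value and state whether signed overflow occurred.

-54 → 1001010
28 → 0011100
Subtract via negate-and-add: invert 0011100 + 1 = 1100100 (i.e. -28).
  1001010
+ 1100100
= 0101110  (discard carry-out 1)
Result 0101110: MSB = 0 → value 46.
Both addends (after negating the subtrahend) are negative but the stored result is non-negative: signed overflow. The true value -54 − 28 = -82 lies outside [-64, 63].

46; overflow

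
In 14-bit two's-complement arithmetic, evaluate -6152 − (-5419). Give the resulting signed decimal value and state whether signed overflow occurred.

-6152 → 10011111111000
-5419 → 10101011010101
Subtract via negate-and-add: invert 10101011010101 + 1 = 01010100101011 (i.e. 5419).
  10011111111000
+ 01010100101011
= 11110100100011
Result 11110100100011: MSB = 1 → 15651 − 16384 = -733.
Addends (after negating the subtrahend) have opposite signs, so signed overflow cannot occur.

-733; no overflow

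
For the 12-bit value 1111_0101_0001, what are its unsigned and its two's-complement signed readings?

Unsigned: 111101010001 = 3921.
Signed: MSB=1 → 3921 − 4096 = -175.

unsigned = 3921, signed = -175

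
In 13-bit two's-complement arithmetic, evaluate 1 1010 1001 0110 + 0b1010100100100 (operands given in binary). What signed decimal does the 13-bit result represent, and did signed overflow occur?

4026; overflow

1 1010 1001 0110 → 1101010010110 = -1386 (signed)
0b1010100100100 → 1010100100100 = -2780 (signed)
  1101010010110
+ 1010100100100
= 0111110111010  (discard carry-out 1)
Result 0111110111010: MSB = 0 → value 4026.
Both addends are negative but the stored result is non-negative: signed overflow. The true value -1386 + (-2780) = -4166 lies outside [-4096, 4095].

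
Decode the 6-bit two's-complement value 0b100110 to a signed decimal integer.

MSB is 1, so the value is negative.
Unsigned reading: 38. Subtract 2^6 = 64: 38 − 64 = -26.

-26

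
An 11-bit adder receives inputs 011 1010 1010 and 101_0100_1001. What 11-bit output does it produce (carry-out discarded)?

  01110101010
+ 10101001001
= 00011110011  (discard carry-out 1)

00011110011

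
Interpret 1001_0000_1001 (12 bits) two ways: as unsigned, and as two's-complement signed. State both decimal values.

Unsigned: 100100001001 = 2313.
Signed: MSB=1 → 2313 − 4096 = -1783.

unsigned = 2313, signed = -1783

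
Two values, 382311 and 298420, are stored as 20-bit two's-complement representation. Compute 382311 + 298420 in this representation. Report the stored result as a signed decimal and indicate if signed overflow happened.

-367845; overflow

382311 → 01011101010101100111
298420 → 01001000110110110100
  01011101010101100111
+ 01001000110110110100
= 10100110001100011011
Result 10100110001100011011: MSB = 1 → 680731 − 1048576 = -367845.
Both addends are non-negative but the stored result is negative: signed overflow. The true value 382311 + 298420 = 680731 lies outside [-524288, 524287].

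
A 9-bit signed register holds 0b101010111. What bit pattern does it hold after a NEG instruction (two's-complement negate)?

010101001

Invert: 010101000. Add 1: 010101001.
Check: 101010111 = -169, 010101001 = 169.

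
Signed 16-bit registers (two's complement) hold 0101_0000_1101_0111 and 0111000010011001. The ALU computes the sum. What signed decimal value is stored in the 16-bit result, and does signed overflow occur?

-16016; overflow

0101_0000_1101_0111 → 0101000011010111 = 20695 (signed)
0111000010011001 = 28825 (signed)
  0101000011010111
+ 0111000010011001
= 1100000101110000
Result 1100000101110000: MSB = 1 → 49520 − 65536 = -16016.
Both addends are non-negative but the stored result is negative: signed overflow. The true value 20695 + 28825 = 49520 lies outside [-32768, 32767].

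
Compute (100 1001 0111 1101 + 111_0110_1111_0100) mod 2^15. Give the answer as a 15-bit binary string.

  100100101111101
+ 111011011110100
= 100000001110001  (discard carry-out 1)

100000001110001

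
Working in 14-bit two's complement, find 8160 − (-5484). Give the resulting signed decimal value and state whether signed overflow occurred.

8160 → 01111111100000
-5484 → 10101010010100
Subtract via negate-and-add: invert 10101010010100 + 1 = 01010101101100 (i.e. 5484).
  01111111100000
+ 01010101101100
= 11010101001100
Result 11010101001100: MSB = 1 → 13644 − 16384 = -2740.
Both addends (after negating the subtrahend) are non-negative but the stored result is negative: signed overflow. The true value 8160 − (-5484) = 13644 lies outside [-8192, 8191].

-2740; overflow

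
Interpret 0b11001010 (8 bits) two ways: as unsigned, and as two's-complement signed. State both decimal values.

Unsigned: 11001010 = 202.
Signed: MSB=1 → 202 − 256 = -54.

unsigned = 202, signed = -54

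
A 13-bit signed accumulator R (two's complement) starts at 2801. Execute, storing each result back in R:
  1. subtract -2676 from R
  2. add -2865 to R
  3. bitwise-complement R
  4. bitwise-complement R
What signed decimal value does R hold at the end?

2612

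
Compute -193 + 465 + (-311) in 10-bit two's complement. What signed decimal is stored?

-39

-193 + 465 = 272 (0100010000)
272 + (-311) = -39 (1111011001)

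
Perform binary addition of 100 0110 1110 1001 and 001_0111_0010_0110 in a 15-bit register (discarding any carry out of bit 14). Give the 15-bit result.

101111000001111

  100011011101001
+ 001011100100110
= 101111000001111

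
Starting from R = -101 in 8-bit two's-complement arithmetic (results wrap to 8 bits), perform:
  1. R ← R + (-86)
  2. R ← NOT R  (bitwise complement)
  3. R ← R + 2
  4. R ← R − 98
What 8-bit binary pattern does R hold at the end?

01011010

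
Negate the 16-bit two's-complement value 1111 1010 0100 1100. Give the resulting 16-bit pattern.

0000010110110100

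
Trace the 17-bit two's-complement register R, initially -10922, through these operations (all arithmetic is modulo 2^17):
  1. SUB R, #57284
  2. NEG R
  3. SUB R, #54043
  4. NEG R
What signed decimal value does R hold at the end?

-14163

Start: R = -10922 = 11101010101010110.
R = -10922 − 57284 = -68206; wraps to 62866 = 01111010110010010
R = −(62866) = -62866 = 10000101001101110
R = -62866 − 54043 = -116909; wraps to 14163 = 00011011101010011
R = −(14163) = -14163 = 11100100010101101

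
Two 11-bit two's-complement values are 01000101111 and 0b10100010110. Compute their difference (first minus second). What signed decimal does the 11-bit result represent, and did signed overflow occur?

01000101111 = 559 (signed)
0b10100010110 → 10100010110 = -746 (signed)
Subtract via negate-and-add: invert 10100010110 + 1 = 01011101010 (i.e. 746).
  01000101111
+ 01011101010
= 10100011001
Result 10100011001: MSB = 1 → 1305 − 2048 = -743.
Both addends (after negating the subtrahend) are non-negative but the stored result is negative: signed overflow. The true value 559 − (-746) = 1305 lies outside [-1024, 1023].

-743; overflow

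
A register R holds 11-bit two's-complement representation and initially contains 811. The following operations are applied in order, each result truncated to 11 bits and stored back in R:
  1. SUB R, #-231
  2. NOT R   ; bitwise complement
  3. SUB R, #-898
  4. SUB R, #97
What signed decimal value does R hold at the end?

-242

Start: R = 811 = 01100101011.
R = 811 − (-231) = 1042; wraps to -1006 = 10000010010
R = NOT 10000010010 = 01111101101 = 1005
R = 1005 − (-898) = 1903; wraps to -145 = 11101101111
R = -145 − 97 = -242 = 11100001110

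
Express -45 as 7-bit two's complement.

1010011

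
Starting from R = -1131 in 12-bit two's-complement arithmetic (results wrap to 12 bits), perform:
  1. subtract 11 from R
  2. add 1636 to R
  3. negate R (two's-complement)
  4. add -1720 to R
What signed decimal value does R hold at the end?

Start: R = -1131 = 101110010101.
R = -1131 − 11 = -1142 = 101110001010
R = -1142 + 1636 = 494 = 000111101110
R = −(494) = -494 = 111000010010
R = -494 + (-1720) = -2214; wraps to 1882 = 011101011010

1882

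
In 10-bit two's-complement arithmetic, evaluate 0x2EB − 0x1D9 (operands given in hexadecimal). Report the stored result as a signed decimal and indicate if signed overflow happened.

274; overflow

0x2EB = 1011101011 = -277 (signed)
0x1D9 = 0111011001 = 473 (signed)
Subtract via negate-and-add: invert 0111011001 + 1 = 1000100111 (i.e. -473).
  1011101011
+ 1000100111
= 0100010010  (discard carry-out 1)
Result 0100010010: MSB = 0 → value 274.
Both addends (after negating the subtrahend) are negative but the stored result is non-negative: signed overflow. The true value -277 − 473 = -750 lies outside [-512, 511].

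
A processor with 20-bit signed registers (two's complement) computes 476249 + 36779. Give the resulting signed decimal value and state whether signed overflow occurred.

513028; no overflow

476249 → 01110100010001011001
36779 → 00001000111110101011
  01110100010001011001
+ 00001000111110101011
= 01111101010000000100
Result 01111101010000000100: MSB = 0 → value 513028.
Both addends are non-negative and so is the stored result: no signed overflow.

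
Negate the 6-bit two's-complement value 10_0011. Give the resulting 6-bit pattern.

Invert: 011100. Add 1: 011101.

011101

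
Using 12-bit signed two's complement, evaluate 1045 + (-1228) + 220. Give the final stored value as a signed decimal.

1045 + (-1228) = -183 (111101001001)
-183 + 220 = 37 (000000100101)

37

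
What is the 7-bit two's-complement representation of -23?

1101001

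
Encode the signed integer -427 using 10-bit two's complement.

1001010101

|-427| = 427 = 0110101011 in 10 bits.
Invert the bits: 1001010100. Add 1: 1001010101.
Check: 1001010101 reads as 597 − 1024 = -427.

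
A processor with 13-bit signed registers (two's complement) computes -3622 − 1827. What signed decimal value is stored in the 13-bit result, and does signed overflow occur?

2743; overflow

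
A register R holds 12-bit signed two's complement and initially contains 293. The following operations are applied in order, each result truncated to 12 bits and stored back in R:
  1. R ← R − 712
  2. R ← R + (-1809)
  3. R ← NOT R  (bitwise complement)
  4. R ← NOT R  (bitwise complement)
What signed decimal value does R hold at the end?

Start: R = 293 = 000100100101.
R = 293 − 712 = -419 = 111001011101
R = -419 + (-1809) = -2228; wraps to 1868 = 011101001100
R = NOT 011101001100 = 100010110011 = -1869
R = NOT 100010110011 = 011101001100 = 1868

1868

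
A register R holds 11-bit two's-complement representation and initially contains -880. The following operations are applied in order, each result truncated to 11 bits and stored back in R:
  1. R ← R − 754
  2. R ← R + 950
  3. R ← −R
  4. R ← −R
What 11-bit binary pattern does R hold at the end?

Start: R = -880 = 10010010000.
R = -880 − 754 = -1634; wraps to 414 = 00110011110
R = 414 + 950 = 1364; wraps to -684 = 10101010100
R = −(-684) = 684 = 01010101100
R = −(684) = -684 = 10101010100

10101010100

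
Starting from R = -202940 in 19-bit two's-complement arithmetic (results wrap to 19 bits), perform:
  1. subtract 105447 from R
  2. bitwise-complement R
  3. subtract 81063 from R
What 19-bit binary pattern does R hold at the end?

0110111011111111011

Start: R = -202940 = 1001110011101000100.
R = -202940 − 105447 = -308387; wraps to 215901 = 0110100101101011101
R = NOT 0110100101101011101 = 1001011010010100010 = -215902
R = -215902 − 81063 = -296965; wraps to 227323 = 0110111011111111011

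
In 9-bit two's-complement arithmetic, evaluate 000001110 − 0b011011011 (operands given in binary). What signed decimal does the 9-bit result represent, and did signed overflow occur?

000001110 = 14 (signed)
0b011011011 → 011011011 = 219 (signed)
Subtract via negate-and-add: invert 011011011 + 1 = 100100101 (i.e. -219).
  000001110
+ 100100101
= 100110011
Result 100110011: MSB = 1 → 307 − 512 = -205.
Addends (after negating the subtrahend) have opposite signs, so signed overflow cannot occur.

-205; no overflow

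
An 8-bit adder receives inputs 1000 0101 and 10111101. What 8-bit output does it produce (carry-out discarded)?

01000010

  10000101
+ 10111101
= 01000010  (discard carry-out 1)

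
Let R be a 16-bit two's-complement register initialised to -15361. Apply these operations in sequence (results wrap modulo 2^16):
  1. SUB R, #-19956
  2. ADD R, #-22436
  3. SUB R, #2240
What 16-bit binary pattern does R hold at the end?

1011000110001111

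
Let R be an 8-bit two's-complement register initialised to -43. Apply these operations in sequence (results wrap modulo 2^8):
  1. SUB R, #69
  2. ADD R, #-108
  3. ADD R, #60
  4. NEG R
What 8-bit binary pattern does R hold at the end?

Start: R = -43 = 11010101.
R = -43 − 69 = -112 = 10010000
R = -112 + (-108) = -220; wraps to 36 = 00100100
R = 36 + 60 = 96 = 01100000
R = −(96) = -96 = 10100000

10100000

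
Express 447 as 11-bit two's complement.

00110111111

447 is non-negative, so write it directly in 11 bits: 00110111111.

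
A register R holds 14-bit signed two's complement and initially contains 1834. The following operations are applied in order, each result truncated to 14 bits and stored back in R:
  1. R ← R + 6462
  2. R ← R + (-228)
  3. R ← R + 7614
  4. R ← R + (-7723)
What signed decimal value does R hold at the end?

7959

Start: R = 1834 = 00011100101010.
R = 1834 + 6462 = 8296; wraps to -8088 = 10000001101000
R = -8088 + (-228) = -8316; wraps to 8068 = 01111110000100
R = 8068 + 7614 = 15682; wraps to -702 = 11110101000010
R = -702 + (-7723) = -8425; wraps to 7959 = 01111100010111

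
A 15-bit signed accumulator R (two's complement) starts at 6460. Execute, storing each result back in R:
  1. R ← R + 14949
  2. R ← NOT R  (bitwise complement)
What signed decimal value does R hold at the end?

11358

Start: R = 6460 = 001100100111100.
R = 6460 + 14949 = 21409; wraps to -11359 = 101001110100001
R = NOT 101001110100001 = 010110001011110 = 11358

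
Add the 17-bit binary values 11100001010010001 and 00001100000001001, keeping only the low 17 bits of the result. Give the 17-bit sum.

11101101010011010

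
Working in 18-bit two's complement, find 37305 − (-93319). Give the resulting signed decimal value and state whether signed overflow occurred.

130624; no overflow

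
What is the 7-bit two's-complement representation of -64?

1000000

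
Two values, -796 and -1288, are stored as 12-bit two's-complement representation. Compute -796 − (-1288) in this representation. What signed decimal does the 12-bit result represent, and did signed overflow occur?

-796 → 110011100100
-1288 → 101011111000
Subtract via negate-and-add: invert 101011111000 + 1 = 010100001000 (i.e. 1288).
  110011100100
+ 010100001000
= 000111101100  (discard carry-out 1)
Result 000111101100: MSB = 0 → value 492.
Addends (after negating the subtrahend) have opposite signs, so signed overflow cannot occur.

492; no overflow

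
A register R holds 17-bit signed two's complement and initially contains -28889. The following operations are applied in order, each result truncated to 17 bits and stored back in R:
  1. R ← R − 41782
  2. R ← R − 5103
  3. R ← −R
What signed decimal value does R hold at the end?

-55298

Start: R = -28889 = 11000111100100111.
R = -28889 − 41782 = -70671; wraps to 60401 = 01110101111110001
R = 60401 − 5103 = 55298 = 01101100000000010
R = −(55298) = -55298 = 10010011111111110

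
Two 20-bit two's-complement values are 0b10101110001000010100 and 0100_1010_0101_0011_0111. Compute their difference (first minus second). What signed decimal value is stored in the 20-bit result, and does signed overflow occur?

0b10101110001000010100 → 10101110001000010100 = -335340 (signed)
0100_1010_0101_0011_0111 → 01001010010100110111 = 304439 (signed)
Subtract via negate-and-add: invert 01001010010100110111 + 1 = 10110101101011001001 (i.e. -304439).
  10101110001000010100
+ 10110101101011001001
= 01100011110011011101  (discard carry-out 1)
Result 01100011110011011101: MSB = 0 → value 408797.
Both addends (after negating the subtrahend) are negative but the stored result is non-negative: signed overflow. The true value -335340 − 304439 = -639779 lies outside [-524288, 524287].

408797; overflow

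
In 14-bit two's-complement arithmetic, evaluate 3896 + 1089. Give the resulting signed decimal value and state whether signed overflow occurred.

4985; no overflow

3896 → 00111100111000
1089 → 00010001000001
  00111100111000
+ 00010001000001
= 01001101111001
Result 01001101111001: MSB = 0 → value 4985.
Both addends are non-negative and so is the stored result: no signed overflow.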